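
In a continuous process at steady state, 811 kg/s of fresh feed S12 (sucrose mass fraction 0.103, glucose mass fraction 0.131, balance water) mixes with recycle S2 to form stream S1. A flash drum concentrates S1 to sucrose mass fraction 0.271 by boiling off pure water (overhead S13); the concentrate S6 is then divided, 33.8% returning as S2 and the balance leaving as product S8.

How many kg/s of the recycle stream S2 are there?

157.4 kg/s

Overall sucrose balance (none leaves overhead): sucrose in fresh feed = sucrose in product, i.e. 811×0.103 = (1−0.338)·S6·0.271.
S6 = 83.533/(0.271×0.662) = 465.62 kg/s.
Recycle S2 = 0.338×465.62 = 157.38 kg/s.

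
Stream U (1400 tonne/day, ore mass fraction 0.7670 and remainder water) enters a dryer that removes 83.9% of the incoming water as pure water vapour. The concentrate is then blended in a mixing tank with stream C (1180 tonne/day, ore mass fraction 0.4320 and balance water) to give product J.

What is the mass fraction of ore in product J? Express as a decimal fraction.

Vapour removed = 0.839×0.233×1400 = 273.68 tonne/day; concentrate = 1126.3 tonne/day.
ore reaching the mixer = 1073.8 (from concentrate) + 1180×0.432 = 1583.6 tonne/day.
Product flow = 1126.3 + 1180 = 2306.3 tonne/day; ore fraction = 0.6866.

0.6866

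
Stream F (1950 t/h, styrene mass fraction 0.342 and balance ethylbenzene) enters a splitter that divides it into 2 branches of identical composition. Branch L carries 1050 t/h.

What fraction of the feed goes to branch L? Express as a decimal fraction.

0.538

Fraction to L = 1050/1950 = 0.5385.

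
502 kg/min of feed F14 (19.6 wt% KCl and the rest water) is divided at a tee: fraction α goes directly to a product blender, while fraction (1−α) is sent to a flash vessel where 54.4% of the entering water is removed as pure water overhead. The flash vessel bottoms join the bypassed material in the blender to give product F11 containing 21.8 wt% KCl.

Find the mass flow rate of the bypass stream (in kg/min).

386.2 kg/min

All 502×0.196 = 98.392 kg/min of KCl reaches F11, so F11 = 98.392/0.218 = 451.34 kg/min and vapour = 50.661 kg/min.
The evaporator receives (1−α)·502 of feed at 0.804 water and removes 0.544 of that water:
0.544×0.804×(1−α)×502 = 50.661
(1−α) = 50.661/219.56 = 0.2307;  α = 0.7693.
Bypass flow = 0.7693×502 = 386.17 kg/min.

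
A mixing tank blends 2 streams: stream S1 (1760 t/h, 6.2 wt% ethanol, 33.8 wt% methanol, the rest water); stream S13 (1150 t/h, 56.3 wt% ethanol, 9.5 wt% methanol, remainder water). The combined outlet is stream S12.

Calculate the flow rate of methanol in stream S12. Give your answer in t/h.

704.1 t/h

methanol out = methanol in = 1760×0.338 + 1150×0.095 = 704.13 t/h.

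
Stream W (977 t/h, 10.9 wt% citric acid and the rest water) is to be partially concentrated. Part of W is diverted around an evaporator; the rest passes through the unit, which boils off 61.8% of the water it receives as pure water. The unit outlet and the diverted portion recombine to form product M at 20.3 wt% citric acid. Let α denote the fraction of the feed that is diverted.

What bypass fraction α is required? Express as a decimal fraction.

All 977×0.109 = 106.49 t/h of citric acid reaches M, so M = 106.49/0.203 = 524.6 t/h and vapour = 452.4 t/h.
The evaporator receives (1−α)·977 of feed at 0.891 water and removes 0.618 of that water:
0.618×0.891×(1−α)×977 = 452.4
(1−α) = 452.4/537.97 = 0.8409;  α = 0.1591.

0.159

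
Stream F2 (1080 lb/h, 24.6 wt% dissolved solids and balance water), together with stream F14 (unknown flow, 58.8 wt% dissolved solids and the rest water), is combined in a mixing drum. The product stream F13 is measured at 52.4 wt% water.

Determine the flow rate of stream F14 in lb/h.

Let F14 be the unknown flow. Total out = 1080 + F14.
water balance: 814.32 + 0.412·F14 = 0.524·(1080 + F14)
(0.412 − 0.524)·F14 = 0.524×1080 − 814.32 = -248.4
F14 = -248.4 / -0.112 = 2217.9 lb/h

2218 lb/h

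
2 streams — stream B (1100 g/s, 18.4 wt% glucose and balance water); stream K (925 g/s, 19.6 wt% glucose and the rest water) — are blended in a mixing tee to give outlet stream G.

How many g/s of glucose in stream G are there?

glucose out = glucose in = 1100×0.184 + 925×0.196 = 383.7 g/s.

383.7 g/s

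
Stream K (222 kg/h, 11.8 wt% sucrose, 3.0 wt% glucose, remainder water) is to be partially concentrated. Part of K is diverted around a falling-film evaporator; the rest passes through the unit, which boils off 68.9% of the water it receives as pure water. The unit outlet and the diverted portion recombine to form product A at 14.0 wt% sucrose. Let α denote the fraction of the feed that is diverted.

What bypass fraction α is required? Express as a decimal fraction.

All 222×0.118 = 26.196 kg/h of sucrose reaches A, so A = 26.196/0.140 = 187.11 kg/h and vapour = 34.886 kg/h.
The evaporator receives (1−α)·222 of feed at 0.852 water and removes 0.689 of that water:
0.689×0.852×(1−α)×222 = 34.886
(1−α) = 34.886/130.32 = 0.2677;  α = 0.7323.

0.732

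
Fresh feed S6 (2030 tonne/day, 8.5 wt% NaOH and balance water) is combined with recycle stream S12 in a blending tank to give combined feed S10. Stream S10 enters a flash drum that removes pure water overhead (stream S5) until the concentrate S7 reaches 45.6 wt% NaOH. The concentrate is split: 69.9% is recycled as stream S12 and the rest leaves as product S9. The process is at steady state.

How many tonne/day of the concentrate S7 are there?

Overall NaOH balance (none leaves overhead): NaOH in fresh feed = NaOH in product, i.e. 2030×0.085 = (1−0.699)·S7·0.456.
S7 = 172.55/(0.456×0.301) = 1257.1 tonne/day.

1257 tonne/day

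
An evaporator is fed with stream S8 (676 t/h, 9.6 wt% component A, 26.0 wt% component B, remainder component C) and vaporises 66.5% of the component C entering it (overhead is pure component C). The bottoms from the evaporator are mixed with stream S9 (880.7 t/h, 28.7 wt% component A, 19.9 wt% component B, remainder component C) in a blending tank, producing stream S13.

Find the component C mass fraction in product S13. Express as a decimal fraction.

0.472

Vapour removed = 0.665×0.644×676 = 289.5 t/h; concentrate = 386.5 t/h.
component C reaching the mixer = 145.84 (from concentrate) + 880.7×0.514 = 598.52 t/h.
Product flow = 386.5 + 880.7 = 1267.2 t/h; component C fraction = 0.472.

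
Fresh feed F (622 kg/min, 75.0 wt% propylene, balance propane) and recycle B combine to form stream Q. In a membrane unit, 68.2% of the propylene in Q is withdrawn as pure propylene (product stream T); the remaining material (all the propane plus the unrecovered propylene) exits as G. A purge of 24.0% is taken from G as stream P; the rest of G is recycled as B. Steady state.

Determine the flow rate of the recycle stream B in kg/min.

propane enters only via F and leaves only via the purge: 622×0.250 = 0.240×(propane in G), and the membrane unit passes all propane, so propane in Q = propane in G = 647.92 kg/min.
propylene in Q: m_A = 622×0.750 + (1−0.240)·(1−0.682)·m_A, so m_A = 466.5/0.7583 = 615.18 kg/min.
G = (1−0.682)×615.18 + 647.92 = 843.54 kg/min.
Recycle B = (1−0.240)×843.54 = 641.09 kg/min.

641.1 kg/min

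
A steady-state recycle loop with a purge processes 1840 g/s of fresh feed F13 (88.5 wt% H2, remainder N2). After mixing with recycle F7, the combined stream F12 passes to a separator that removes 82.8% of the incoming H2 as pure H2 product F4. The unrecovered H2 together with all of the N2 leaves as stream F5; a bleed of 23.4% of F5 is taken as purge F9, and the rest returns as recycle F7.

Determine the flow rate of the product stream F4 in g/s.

H2 in F12: m_A = 1840×0.885 + (1−0.234)·(1−0.828)·m_A, so m_A = 1628.4/0.8682 = 1875.5 g/s.
Product F4 = 0.828×1875.5 = 1552.9 g/s.

1553 g/s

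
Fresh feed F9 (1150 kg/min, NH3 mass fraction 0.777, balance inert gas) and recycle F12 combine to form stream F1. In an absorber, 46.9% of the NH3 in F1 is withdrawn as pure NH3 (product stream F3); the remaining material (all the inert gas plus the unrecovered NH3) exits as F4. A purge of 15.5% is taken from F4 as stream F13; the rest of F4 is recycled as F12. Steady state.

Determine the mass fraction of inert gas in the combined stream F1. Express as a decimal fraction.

0.505

inert gas enters only via F9 and leaves only via the purge: 1150×0.223 = 0.155×(inert gas in F4), and the absorber passes all inert gas, so inert gas in F1 = inert gas in F4 = 1654.5 kg/min.
NH3 in F1: m_A = 1150×0.777 + (1−0.155)·(1−0.469)·m_A, so m_A = 893.55/0.5513 = 1620.8 kg/min.
F1 = 1620.8 + 1654.5 = 3275.3 kg/min.
inert gas fraction in F1 = 1654.5/3275.3 = 0.505.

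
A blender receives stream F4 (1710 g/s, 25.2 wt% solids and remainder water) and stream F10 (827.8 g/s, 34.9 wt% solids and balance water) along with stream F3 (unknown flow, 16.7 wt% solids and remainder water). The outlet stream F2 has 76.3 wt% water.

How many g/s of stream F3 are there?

1691 g/s

Let F3 be the unknown flow. Total out = 2537.8 + F3.
water balance: 1818 + 0.833·F3 = 0.763·(2537.8 + F3)
(0.833 − 0.763)·F3 = 0.763×2537.8 − 1818 = 118.36
F3 = 118.36 / 0.070 = 1690.9 g/s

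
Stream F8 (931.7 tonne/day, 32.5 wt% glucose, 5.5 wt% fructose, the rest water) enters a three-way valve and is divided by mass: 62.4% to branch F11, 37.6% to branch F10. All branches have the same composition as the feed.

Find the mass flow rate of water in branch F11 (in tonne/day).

Branch F11 total = 0.624×931.7 = 581.38 tonne/day.
water in F11 = 0.620×581.38 = 360.46 tonne/day.

360.5 tonne/day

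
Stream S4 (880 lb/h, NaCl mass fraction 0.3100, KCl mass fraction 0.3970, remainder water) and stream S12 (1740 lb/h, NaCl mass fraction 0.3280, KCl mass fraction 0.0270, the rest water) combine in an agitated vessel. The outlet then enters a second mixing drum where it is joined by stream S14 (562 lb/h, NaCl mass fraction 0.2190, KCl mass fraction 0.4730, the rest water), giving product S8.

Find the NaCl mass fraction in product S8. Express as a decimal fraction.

Overall, product flow = 3182 lb/h.
NaCl in = 880×0.310 + 1740×0.328 + 562×0.219 = 966.6 lb/h.
NaCl fraction in S8 = 0.3038.

0.3038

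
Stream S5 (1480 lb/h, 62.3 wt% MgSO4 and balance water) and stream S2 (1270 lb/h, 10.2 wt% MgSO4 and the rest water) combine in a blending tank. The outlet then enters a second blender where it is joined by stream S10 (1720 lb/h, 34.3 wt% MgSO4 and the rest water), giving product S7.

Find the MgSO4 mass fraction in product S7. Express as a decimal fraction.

Overall, product flow = 4470 lb/h.
MgSO4 in = 1480×0.623 + 1270×0.102 + 1720×0.343 = 1641.5 lb/h.
MgSO4 fraction in S7 = 0.367.

0.367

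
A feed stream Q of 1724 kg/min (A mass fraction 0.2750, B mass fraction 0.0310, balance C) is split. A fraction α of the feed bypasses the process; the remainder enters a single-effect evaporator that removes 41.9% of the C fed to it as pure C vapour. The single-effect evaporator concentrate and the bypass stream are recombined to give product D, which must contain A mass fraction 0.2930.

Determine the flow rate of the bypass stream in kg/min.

1360 kg/min

All 1724×0.275 = 474.1 kg/min of A reaches D, so D = 474.1/0.293 = 1618.1 kg/min and vapour = 105.91 kg/min.
The evaporator receives (1−α)·1724 of feed at 0.694 C and removes 0.419 of that C:
0.419×0.694×(1−α)×1724 = 105.91
(1−α) = 105.91/501.32 = 0.2113;  α = 0.7887.
Bypass flow = 0.7887×1724 = 1359.8 kg/min.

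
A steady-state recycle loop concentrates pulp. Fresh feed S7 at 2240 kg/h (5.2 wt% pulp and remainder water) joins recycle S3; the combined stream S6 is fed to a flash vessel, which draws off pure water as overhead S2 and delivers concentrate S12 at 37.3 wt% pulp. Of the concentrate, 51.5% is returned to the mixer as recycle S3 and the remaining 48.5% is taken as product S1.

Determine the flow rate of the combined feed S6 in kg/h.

Overall pulp balance (none leaves overhead): pulp in fresh feed = pulp in product, i.e. 2240×0.052 = (1−0.515)·S12·0.373.
S12 = 116.48/(0.373×0.485) = 643.87 kg/h.
Recycle S3 = 0.515×643.87 = 331.6 kg/h.
Combined feed S6 = 2240 + 331.6 = 2571.6 kg/h.

2572 kg/h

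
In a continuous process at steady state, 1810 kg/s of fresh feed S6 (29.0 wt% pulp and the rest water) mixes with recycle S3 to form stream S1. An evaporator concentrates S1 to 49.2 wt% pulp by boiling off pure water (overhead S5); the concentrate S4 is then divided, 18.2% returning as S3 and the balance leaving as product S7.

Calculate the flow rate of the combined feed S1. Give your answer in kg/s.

2047 kg/s

Overall pulp balance (none leaves overhead): pulp in fresh feed = pulp in product, i.e. 1810×0.290 = (1−0.182)·S4·0.492.
S4 = 524.9/(0.492×0.818) = 1304.2 kg/s.
Recycle S3 = 0.182×1304.2 = 237.37 kg/s.
Combined feed S1 = 1810 + 237.37 = 2047.4 kg/s.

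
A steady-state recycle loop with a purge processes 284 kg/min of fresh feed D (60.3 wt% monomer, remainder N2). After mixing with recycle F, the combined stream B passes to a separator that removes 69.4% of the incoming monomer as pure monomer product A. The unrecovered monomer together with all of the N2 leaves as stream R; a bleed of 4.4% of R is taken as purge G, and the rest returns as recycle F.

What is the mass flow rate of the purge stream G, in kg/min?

116 kg/min

N2 enters only via D and leaves only via the purge: 284×0.397 = 0.044×(N2 in R), and the separator passes all N2, so N2 in B = N2 in R = 2562.5 kg/min.
monomer in B: m_A = 284×0.603 + (1−0.044)·(1−0.694)·m_A, so m_A = 171.25/0.7075 = 242.06 kg/min.
R = (1−0.694)×242.06 + 2562.5 = 2636.5 kg/min.
Purge G = 0.044×2636.5 = 116.01 kg/min.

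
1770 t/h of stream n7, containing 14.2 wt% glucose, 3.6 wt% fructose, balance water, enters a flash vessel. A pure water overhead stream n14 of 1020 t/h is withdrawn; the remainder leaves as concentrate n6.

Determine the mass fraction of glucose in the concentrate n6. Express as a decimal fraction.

0.335

glucose is not removed: 1770×0.142 = 251.34 t/h of glucose enters n6.
Concentrate = 1770 − 1020 = 750 t/h.
Mass fraction = 251.34/750 = 0.335.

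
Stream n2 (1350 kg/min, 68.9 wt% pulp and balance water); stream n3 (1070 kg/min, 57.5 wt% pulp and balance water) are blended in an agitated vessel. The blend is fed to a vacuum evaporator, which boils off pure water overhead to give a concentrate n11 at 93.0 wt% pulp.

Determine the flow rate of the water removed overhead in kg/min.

pulp entering = 1350×0.689 + 1070×0.575 = 1545.4 kg/min.
All pulp reports to n11, so n11 = 1545.4/0.930 = 1661.7 kg/min.
Total feed = 2420 kg/min; overhead = 2420 − 1661.7 = 758.28 kg/min.

758.3 kg/min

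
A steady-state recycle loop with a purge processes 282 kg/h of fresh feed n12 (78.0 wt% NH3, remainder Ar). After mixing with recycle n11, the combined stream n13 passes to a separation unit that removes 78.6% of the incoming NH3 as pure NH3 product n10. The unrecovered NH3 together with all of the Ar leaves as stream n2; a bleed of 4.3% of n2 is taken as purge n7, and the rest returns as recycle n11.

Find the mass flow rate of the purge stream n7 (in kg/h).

64.59 kg/h

Ar enters only via n12 and leaves only via the purge: 282×0.220 = 0.043×(Ar in n2), and the separation unit passes all Ar, so Ar in n13 = Ar in n2 = 1442.8 kg/h.
NH3 in n13: m_A = 282×0.780 + (1−0.043)·(1−0.786)·m_A, so m_A = 219.96/0.7952 = 276.61 kg/h.
n2 = (1−0.786)×276.61 + 1442.8 = 1502 kg/h.
Purge n7 = 0.043×1502 = 64.585 kg/h.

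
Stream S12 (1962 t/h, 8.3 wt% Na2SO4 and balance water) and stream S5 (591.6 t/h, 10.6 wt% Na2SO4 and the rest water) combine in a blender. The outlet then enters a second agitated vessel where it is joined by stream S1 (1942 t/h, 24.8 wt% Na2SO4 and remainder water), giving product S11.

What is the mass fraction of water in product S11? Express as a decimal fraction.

Overall, product flow = 4495.6 t/h.
water in = 1962×0.917 + 591.6×0.894 + 1942×0.752 = 3788.4 t/h.
water fraction in S11 = 0.843.

0.843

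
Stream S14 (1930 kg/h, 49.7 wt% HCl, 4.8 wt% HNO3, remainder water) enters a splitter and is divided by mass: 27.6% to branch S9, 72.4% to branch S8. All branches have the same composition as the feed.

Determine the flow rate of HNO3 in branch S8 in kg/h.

67.07 kg/h

Branch S8 total = 0.724×1930 = 1397.3 kg/h.
HNO3 in S8 = 0.048×1397.3 = 67.071 kg/h.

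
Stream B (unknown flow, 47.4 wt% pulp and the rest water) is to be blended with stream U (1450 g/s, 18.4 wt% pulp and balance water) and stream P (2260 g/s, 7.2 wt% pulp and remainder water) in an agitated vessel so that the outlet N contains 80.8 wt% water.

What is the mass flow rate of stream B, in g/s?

Let B be the unknown flow. Total out = 3710 + B.
water balance: 3280.5 + 0.526·B = 0.808·(3710 + B)
(0.526 − 0.808)·B = 0.808×3710 − 3280.5 = -282.8
B = -282.8 / -0.282 = 1002.8 g/s

1003 g/s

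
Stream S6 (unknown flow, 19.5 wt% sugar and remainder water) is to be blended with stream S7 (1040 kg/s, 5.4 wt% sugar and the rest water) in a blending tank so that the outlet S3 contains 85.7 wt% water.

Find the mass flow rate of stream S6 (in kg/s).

Let S6 be the unknown flow. Total out = 1040 + S6.
water balance: 983.84 + 0.805·S6 = 0.857·(1040 + S6)
(0.805 − 0.857)·S6 = 0.857×1040 − 983.84 = -92.56
S6 = -92.56 / -0.052 = 1780 kg/s

1780 kg/s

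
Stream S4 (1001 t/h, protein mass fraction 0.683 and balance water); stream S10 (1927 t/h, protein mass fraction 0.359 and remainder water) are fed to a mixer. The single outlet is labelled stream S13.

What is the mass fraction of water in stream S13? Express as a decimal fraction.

0.530

Total flow out = 1001 + 1927 = 2928 t/h.
water in = 1001×0.317 + 1927×0.641 = 1552.5 t/h.
water mass fraction in S13 = 1552.5/2928 = 0.530.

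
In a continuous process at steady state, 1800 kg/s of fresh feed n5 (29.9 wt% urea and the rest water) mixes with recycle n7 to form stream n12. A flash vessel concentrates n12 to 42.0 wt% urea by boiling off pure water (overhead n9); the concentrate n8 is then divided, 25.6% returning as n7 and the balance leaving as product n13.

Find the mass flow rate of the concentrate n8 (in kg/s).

Overall urea balance (none leaves overhead): urea in fresh feed = urea in product, i.e. 1800×0.299 = (1−0.256)·n8·0.420.
n8 = 538.2/(0.420×0.744) = 1722.4 kg/s.

1722 kg/s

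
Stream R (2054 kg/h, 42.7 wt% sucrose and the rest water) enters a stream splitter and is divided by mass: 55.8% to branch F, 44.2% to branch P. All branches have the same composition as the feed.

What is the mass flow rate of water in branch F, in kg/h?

Branch F total = 0.558×2054 = 1146.1 kg/h.
water in F = 0.573×1146.1 = 656.73 kg/h.

656.7 kg/h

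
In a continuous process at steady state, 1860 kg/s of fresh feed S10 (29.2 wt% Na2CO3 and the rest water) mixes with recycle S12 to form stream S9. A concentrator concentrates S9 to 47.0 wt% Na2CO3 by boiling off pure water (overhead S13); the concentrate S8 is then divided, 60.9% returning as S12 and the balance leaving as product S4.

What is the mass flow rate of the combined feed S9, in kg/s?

Overall Na2CO3 balance (none leaves overhead): Na2CO3 in fresh feed = Na2CO3 in product, i.e. 1860×0.292 = (1−0.609)·S8·0.470.
S8 = 543.12/(0.470×0.391) = 2955.4 kg/s.
Recycle S12 = 0.609×2955.4 = 1799.9 kg/s.
Combined feed S9 = 1860 + 1799.9 = 3659.9 kg/s.

3660 kg/s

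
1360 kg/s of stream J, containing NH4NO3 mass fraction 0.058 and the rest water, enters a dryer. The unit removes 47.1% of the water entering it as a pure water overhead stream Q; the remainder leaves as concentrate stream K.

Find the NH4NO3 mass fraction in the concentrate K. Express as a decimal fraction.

NH4NO3 is not removed: 1360×0.058 = 78.88 kg/s of NH4NO3 enters K.
water entering = 1360×0.942 = 1281.1 kg/s; overhead removed = 0.471×1281.1 = 603.41 kg/s.
Concentrate = 1360 − 603.41 = 756.59 kg/s.
Mass fraction = 78.88/756.59 = 0.104.

0.104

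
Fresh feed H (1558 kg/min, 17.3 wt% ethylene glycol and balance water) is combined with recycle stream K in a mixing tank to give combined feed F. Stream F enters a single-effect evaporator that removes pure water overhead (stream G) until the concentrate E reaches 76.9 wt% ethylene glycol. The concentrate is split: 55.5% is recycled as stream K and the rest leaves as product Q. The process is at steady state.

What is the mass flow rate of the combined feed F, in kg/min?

Overall ethylene glycol balance (none leaves overhead): ethylene glycol in fresh feed = ethylene glycol in product, i.e. 1558×0.173 = (1−0.555)·E·0.769.
E = 269.53/(0.769×0.445) = 787.64 kg/min.
Recycle K = 0.555×787.64 = 437.14 kg/min.
Combined feed F = 1558 + 437.14 = 1995.1 kg/min.

1995 kg/min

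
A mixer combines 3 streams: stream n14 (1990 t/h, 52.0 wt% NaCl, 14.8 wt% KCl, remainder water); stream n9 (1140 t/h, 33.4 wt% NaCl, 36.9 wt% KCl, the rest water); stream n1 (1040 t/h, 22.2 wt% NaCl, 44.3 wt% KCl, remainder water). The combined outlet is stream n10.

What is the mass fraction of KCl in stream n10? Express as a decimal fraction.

0.2820

Total flow out = 1990 + 1140 + 1040 = 4170 t/h.
KCl in = 1990×0.148 + 1140×0.369 + 1040×0.443 = 1175.9 t/h.
KCl mass fraction in n10 = 1175.9/4170 = 0.2820.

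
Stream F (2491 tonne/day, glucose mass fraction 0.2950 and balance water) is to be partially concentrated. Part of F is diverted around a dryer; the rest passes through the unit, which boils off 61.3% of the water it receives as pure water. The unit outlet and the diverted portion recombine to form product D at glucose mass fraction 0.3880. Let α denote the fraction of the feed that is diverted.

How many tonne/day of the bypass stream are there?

All 2491×0.295 = 734.84 tonne/day of glucose reaches D, so D = 734.84/0.388 = 1893.9 tonne/day and vapour = 597.07 tonne/day.
The evaporator receives (1−α)·2491 of feed at 0.705 water and removes 0.613 of that water:
0.613×0.705×(1−α)×2491 = 597.07
(1−α) = 597.07/1076.5 = 0.5546;  α = 0.4454.
Bypass flow = 0.4454×2491 = 1109.4 tonne/day.

1109 tonne/day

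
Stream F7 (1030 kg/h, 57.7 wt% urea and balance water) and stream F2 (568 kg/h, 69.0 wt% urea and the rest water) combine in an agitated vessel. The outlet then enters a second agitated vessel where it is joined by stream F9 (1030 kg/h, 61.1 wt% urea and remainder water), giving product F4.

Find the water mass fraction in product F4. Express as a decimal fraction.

Overall, product flow = 2628 kg/h.
water in = 1030×0.423 + 568×0.310 + 1030×0.389 = 1012.4 kg/h.
water fraction in F4 = 0.3853.

0.3853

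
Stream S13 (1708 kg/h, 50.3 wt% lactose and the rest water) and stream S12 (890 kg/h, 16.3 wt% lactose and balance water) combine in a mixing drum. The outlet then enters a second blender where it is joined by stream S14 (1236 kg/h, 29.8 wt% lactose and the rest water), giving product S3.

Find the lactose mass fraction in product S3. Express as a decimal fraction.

Overall, product flow = 3834 kg/h.
lactose in = 1708×0.503 + 890×0.163 + 1236×0.298 = 1372.5 kg/h.
lactose fraction in S3 = 0.358.

0.358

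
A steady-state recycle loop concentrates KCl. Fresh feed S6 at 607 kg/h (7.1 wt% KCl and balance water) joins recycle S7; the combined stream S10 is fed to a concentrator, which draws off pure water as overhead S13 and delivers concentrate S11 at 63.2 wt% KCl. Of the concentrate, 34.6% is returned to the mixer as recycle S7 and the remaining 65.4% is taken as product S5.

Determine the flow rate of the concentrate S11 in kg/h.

104.3 kg/h

Overall KCl balance (none leaves overhead): KCl in fresh feed = KCl in product, i.e. 607×0.071 = (1−0.346)·S11·0.632.
S11 = 43.097/(0.632×0.654) = 104.27 kg/h.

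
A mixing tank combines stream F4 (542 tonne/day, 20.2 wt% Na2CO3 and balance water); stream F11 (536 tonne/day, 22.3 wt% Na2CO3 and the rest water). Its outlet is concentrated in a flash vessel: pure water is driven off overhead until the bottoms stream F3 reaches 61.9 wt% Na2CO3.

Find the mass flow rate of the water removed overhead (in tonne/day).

708 tonne/day

Na2CO3 entering = 542×0.202 + 536×0.223 = 229.01 tonne/day.
All Na2CO3 reports to F3, so F3 = 229.01/0.619 = 369.97 tonne/day.
Total feed = 1078 tonne/day; overhead = 1078 − 369.97 = 708.03 tonne/day.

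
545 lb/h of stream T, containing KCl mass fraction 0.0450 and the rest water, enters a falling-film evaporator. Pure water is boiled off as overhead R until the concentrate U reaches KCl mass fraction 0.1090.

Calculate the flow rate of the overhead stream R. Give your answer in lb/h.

320 lb/h

KCl is conserved: 545×0.045 = 24.525 lb/h all reports to the concentrate.
Concentrate = 24.525/(target fraction) = 225 lb/h.
Overhead = 545 − 225 = 320 lb/h.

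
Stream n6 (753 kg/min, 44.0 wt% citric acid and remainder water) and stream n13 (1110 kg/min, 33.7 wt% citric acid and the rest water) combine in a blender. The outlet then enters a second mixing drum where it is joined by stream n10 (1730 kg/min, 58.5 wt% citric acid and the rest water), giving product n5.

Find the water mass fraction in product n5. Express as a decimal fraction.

0.522

Overall, product flow = 3593 kg/min.
water in = 753×0.560 + 1110×0.663 + 1730×0.415 = 1875.6 kg/min.
water fraction in n5 = 0.522.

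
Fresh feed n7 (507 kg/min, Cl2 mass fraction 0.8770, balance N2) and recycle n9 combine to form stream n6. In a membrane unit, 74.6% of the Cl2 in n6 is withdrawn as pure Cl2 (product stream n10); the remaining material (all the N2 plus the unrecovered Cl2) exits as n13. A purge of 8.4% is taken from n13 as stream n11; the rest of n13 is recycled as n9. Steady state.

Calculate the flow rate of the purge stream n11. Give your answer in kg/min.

N2 enters only via n7 and leaves only via the purge: 507×0.123 = 0.084×(N2 in n13), and the membrane unit passes all N2, so N2 in n6 = N2 in n13 = 742.39 kg/min.
Cl2 in n6: m_A = 507×0.877 + (1−0.084)·(1−0.746)·m_A, so m_A = 444.64/0.7673 = 579.46 kg/min.
n13 = (1−0.746)×579.46 + 742.39 = 889.58 kg/min.
Purge n11 = 0.084×889.58 = 74.724 kg/min.

74.72 kg/min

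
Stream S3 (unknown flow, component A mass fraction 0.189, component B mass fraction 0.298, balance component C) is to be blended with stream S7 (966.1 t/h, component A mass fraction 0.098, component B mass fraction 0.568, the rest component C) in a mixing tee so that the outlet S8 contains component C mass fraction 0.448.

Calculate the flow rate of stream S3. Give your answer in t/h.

1694 t/h

Let S3 be the unknown flow. Total out = 966.1 + S3.
component C balance: 322.68 + 0.513·S3 = 0.448·(966.1 + S3)
(0.513 − 0.448)·S3 = 0.448×966.1 − 322.68 = 110.14
S3 = 110.14 / 0.065 = 1694.4 t/h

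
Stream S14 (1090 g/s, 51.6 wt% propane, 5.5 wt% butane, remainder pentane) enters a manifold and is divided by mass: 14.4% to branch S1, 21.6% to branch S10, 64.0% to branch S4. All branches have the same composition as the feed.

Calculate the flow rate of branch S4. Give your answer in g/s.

Branch S4 flow = 0.640×1090 = 697.6 g/s.

697.6 g/s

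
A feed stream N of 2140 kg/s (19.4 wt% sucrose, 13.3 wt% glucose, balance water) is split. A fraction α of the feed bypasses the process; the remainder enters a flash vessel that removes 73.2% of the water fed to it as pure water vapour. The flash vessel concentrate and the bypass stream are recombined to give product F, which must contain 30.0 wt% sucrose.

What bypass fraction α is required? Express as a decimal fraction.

All 2140×0.194 = 415.16 kg/s of sucrose reaches F, so F = 415.16/0.300 = 1383.9 kg/s and vapour = 756.13 kg/s.
The evaporator receives (1−α)·2140 of feed at 0.673 water and removes 0.732 of that water:
0.732×0.673×(1−α)×2140 = 756.13
(1−α) = 756.13/1054.2 = 0.7172;  α = 0.2828.

0.283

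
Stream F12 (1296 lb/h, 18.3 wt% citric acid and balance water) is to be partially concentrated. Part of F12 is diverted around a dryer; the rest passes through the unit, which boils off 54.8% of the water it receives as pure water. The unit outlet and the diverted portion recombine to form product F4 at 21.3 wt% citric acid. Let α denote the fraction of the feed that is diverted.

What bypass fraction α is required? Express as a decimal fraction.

All 1296×0.183 = 237.17 lb/h of citric acid reaches F4, so F4 = 237.17/0.213 = 1113.5 lb/h and vapour = 182.54 lb/h.
The evaporator receives (1−α)·1296 of feed at 0.817 water and removes 0.548 of that water:
0.548×0.817×(1−α)×1296 = 182.54
(1−α) = 182.54/580.24 = 0.3146;  α = 0.6854.

0.685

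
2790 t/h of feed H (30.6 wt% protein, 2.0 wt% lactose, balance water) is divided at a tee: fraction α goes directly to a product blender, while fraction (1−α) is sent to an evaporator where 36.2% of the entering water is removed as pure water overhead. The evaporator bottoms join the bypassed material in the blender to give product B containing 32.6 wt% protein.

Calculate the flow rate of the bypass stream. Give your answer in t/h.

2088 t/h

All 2790×0.306 = 853.74 t/h of protein reaches B, so B = 853.74/0.326 = 2618.8 t/h and vapour = 171.17 t/h.
The evaporator receives (1−α)·2790 of feed at 0.674 water and removes 0.362 of that water:
0.362×0.674×(1−α)×2790 = 171.17
(1−α) = 171.17/680.73 = 0.2514;  α = 0.7486.
Bypass flow = 0.7486×2790 = 2088.5 t/h.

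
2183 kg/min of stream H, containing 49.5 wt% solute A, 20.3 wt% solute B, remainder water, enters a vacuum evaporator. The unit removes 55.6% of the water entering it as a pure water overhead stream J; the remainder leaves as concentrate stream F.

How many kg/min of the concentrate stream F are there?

1816 kg/min

water entering = 2183×0.302 = 659.27 kg/min; overhead removed = 0.556×659.27 = 366.55 kg/min.
Concentrate = 2183 − 366.55 = 1816.4 kg/min.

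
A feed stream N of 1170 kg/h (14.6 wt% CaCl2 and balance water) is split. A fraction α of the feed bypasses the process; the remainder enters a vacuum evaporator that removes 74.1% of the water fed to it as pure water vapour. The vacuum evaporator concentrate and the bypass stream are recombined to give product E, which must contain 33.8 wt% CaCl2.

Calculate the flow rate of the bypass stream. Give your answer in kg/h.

All 1170×0.146 = 170.82 kg/h of CaCl2 reaches E, so E = 170.82/0.338 = 505.38 kg/h and vapour = 664.62 kg/h.
The evaporator receives (1−α)·1170 of feed at 0.854 water and removes 0.741 of that water:
0.741×0.854×(1−α)×1170 = 664.62
(1−α) = 664.62/740.39 = 0.8977;  α = 0.1023.
Bypass flow = 0.1023×1170 = 119.75 kg/h.

119.7 kg/h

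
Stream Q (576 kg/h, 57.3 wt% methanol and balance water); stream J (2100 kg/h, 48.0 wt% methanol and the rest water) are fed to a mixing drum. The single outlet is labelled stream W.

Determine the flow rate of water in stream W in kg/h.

1338 kg/h

water out = water in = 576×0.427 + 2100×0.520 = 1338 kg/h.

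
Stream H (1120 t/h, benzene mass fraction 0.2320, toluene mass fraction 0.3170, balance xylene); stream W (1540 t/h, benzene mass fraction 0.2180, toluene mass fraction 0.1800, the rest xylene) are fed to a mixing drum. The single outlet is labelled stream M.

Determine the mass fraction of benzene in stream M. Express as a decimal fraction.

0.2239

Total flow out = 1120 + 1540 = 2660 t/h.
benzene in = 1120×0.232 + 1540×0.218 = 595.56 t/h.
benzene mass fraction in M = 595.56/2660 = 0.2239.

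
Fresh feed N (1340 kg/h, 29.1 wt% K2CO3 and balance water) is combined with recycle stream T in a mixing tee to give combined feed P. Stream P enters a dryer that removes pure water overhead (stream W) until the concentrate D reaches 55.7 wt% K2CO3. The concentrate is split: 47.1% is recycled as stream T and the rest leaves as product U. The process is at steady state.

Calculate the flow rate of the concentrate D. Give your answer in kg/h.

1323 kg/h

Overall K2CO3 balance (none leaves overhead): K2CO3 in fresh feed = K2CO3 in product, i.e. 1340×0.291 = (1−0.471)·D·0.557.
D = 389.94/(0.557×0.529) = 1323.4 kg/h.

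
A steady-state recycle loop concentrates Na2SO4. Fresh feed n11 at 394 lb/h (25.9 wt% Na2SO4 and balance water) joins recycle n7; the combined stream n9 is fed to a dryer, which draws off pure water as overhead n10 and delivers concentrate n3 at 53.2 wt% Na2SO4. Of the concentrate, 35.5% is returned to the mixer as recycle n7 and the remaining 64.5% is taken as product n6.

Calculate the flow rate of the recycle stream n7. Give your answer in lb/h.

Overall Na2SO4 balance (none leaves overhead): Na2SO4 in fresh feed = Na2SO4 in product, i.e. 394×0.259 = (1−0.355)·n3·0.532.
n3 = 102.05/(0.532×0.645) = 297.39 lb/h.
Recycle n7 = 0.355×297.39 = 105.57 lb/h.

105.6 lb/h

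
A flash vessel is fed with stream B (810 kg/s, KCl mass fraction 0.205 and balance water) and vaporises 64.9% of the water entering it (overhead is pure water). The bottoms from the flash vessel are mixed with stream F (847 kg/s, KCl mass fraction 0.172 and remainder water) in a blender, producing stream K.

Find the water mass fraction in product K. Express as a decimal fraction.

Vapour removed = 0.649×0.795×810 = 417.92 kg/s; concentrate = 392.08 kg/s.
water reaching the mixer = 226.03 (from concentrate) + 847×0.828 = 927.34 kg/s.
Product flow = 392.08 + 847 = 1239.1 kg/s; water fraction = 0.748.

0.748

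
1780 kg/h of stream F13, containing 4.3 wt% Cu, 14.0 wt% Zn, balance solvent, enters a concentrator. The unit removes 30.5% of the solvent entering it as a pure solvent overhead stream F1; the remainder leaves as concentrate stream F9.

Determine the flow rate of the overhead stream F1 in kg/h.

443.5 kg/h

solvent entering = 1780×0.817 = 1454.3 kg/h; overhead removed = 0.305×1454.3 = 443.55 kg/h.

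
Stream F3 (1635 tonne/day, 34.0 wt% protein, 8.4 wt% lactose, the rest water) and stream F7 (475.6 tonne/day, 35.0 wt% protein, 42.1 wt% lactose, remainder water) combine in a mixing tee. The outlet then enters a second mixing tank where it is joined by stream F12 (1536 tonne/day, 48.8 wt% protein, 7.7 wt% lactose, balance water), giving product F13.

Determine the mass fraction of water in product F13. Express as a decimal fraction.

0.471

Overall, product flow = 3646.6 tonne/day.
water in = 1635×0.576 + 475.6×0.229 + 1536×0.435 = 1718.8 tonne/day.
water fraction in F13 = 0.471.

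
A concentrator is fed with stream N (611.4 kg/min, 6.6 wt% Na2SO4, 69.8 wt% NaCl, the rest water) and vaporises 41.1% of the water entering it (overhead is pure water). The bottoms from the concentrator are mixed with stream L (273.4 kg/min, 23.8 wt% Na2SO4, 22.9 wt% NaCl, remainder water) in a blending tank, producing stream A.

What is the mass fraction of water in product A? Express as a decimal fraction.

0.2795

Vapour removed = 0.411×0.236×611.4 = 59.303 kg/min; concentrate = 552.1 kg/min.
water reaching the mixer = 84.987 (from concentrate) + 273.4×0.533 = 230.71 kg/min.
Product flow = 552.1 + 273.4 = 825.5 kg/min; water fraction = 0.2795.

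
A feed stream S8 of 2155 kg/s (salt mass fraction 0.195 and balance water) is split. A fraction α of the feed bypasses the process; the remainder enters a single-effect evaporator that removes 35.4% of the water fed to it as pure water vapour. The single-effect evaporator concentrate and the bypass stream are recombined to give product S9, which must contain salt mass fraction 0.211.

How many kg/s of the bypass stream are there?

All 2155×0.195 = 420.23 kg/s of salt reaches S9, so S9 = 420.23/0.211 = 1991.6 kg/s and vapour = 163.41 kg/s.
The evaporator receives (1−α)·2155 of feed at 0.805 water and removes 0.354 of that water:
0.354×0.805×(1−α)×2155 = 163.41
(1−α) = 163.41/614.11 = 0.2661;  α = 0.7339.
Bypass flow = 0.7339×2155 = 1581.6 kg/s.

1582 kg/s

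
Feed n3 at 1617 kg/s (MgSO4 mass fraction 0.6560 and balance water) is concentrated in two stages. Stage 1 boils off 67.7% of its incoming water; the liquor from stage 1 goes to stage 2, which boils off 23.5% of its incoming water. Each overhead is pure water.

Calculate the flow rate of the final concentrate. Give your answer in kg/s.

1198 kg/s

water in feed = 1617×0.344 = 556.25 kg/s.
After stage 1: water left = (1−0.677)×556.25 = 179.67; stream total = 1240.4 kg/s.
After stage 2: water left = (1−0.235)×179.67 = 137.45; final concentrate = 1198.2 kg/s.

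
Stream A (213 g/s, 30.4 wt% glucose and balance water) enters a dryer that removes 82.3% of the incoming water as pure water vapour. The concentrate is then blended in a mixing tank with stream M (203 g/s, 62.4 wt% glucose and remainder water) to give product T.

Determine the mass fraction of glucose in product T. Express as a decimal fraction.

Vapour removed = 0.823×0.696×213 = 122.01 g/s; concentrate = 90.992 g/s.
glucose reaching the mixer = 64.752 (from concentrate) + 203×0.624 = 191.42 g/s.
Product flow = 90.992 + 203 = 293.99 g/s; glucose fraction = 0.651.

0.651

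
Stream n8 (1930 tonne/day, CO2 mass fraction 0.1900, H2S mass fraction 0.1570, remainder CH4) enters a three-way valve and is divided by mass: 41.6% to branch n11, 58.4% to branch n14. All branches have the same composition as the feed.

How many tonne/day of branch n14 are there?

1127 tonne/day

Branch n14 flow = 0.584×1930 = 1127.1 tonne/day.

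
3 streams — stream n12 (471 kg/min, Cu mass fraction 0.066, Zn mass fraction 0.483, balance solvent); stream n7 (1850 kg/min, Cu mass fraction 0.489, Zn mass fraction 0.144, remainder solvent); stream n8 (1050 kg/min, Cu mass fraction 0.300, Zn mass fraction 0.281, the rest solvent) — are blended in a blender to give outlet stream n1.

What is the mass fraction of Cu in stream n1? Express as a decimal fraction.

Total flow out = 471 + 1850 + 1050 = 3371 kg/min.
Cu in = 471×0.066 + 1850×0.489 + 1050×0.300 = 1250.7 kg/min.
Cu mass fraction in n1 = 1250.7/3371 = 0.371.

0.371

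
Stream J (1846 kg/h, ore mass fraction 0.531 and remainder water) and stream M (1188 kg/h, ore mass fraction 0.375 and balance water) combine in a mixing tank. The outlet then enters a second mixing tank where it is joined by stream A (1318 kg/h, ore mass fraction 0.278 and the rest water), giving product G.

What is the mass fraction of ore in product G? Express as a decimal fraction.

Overall, product flow = 4352 kg/h.
ore in = 1846×0.531 + 1188×0.375 + 1318×0.278 = 1792.1 kg/h.
ore fraction in G = 0.412.

0.412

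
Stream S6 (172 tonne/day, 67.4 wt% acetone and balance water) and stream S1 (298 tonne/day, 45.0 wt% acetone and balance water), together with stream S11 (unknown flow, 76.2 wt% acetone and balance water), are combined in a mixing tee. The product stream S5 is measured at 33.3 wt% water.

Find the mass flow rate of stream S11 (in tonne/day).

668 tonne/day

Let S11 be the unknown flow. Total out = 470 + S11.
water balance: 219.97 + 0.238·S11 = 0.333·(470 + S11)
(0.238 − 0.333)·S11 = 0.333×470 − 219.97 = -63.462
S11 = -63.462 / -0.095 = 668.02 tonne/day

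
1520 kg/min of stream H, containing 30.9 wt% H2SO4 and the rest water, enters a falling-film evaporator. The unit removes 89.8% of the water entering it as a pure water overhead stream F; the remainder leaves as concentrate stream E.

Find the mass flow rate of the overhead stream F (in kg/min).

943.2 kg/min

water entering = 1520×0.691 = 1050.3 kg/min; overhead removed = 0.898×1050.3 = 943.19 kg/min.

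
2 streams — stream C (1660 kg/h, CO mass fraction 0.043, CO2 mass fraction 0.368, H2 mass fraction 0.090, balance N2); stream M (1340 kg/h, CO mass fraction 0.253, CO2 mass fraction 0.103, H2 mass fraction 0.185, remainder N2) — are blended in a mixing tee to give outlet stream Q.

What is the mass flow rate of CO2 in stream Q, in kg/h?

CO2 out = CO2 in = 1660×0.368 + 1340×0.103 = 748.9 kg/h.

748.9 kg/h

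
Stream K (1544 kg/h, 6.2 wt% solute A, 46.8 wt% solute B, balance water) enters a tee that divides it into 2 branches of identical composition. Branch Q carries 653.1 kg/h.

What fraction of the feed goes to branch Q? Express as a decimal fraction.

Fraction to Q = 653.1/1544 = 0.4230.

0.423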